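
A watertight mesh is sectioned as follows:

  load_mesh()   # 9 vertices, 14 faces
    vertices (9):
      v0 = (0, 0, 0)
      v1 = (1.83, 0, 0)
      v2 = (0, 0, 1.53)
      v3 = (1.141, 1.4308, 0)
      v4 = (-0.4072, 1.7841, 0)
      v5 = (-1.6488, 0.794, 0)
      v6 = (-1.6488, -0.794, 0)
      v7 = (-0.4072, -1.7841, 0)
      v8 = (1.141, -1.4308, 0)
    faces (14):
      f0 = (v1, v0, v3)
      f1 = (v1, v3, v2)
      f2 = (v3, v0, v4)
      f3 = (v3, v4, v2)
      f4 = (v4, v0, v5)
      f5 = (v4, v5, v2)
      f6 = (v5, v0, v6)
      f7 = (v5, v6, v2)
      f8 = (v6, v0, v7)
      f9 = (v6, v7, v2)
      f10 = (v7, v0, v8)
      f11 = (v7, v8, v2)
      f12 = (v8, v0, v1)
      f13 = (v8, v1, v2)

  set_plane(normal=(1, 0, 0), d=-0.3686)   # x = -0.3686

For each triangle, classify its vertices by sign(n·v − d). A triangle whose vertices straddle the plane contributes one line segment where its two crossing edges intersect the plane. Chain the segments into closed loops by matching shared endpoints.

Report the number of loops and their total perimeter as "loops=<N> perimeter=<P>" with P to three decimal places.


Straddling triangles (10 of 14):
  (v3,v0,v4) [++-] → (-0.3686, 1.61498, 0)–(-0.3686, 1.77529, 0)  len=0.1603
  (v3,v4,v2) [+-+] → (-0.3686, 1.77529, 0)–(-0.3686, 1.61498, 0.145034)  len=0.2162
  (v4,v0,v5) [-+-] → (-0.3686, 1.61498, 0)–(-0.3686, 0.177504, 0)  len=1.4375
  (v4,v5,v2) [--+] → (-0.3686, 0.177504, 1.18796)–(-0.3686, 1.61498, 0.145034)  len=1.7760
  (v5,v0,v6) [-+-] → (-0.3686, 0.177504, 0)–(-0.3686, -0.177504, 0)  len=0.3550
  (v5,v6,v2) [--+] → (-0.3686, -0.177504, 1.18796)–(-0.3686, 0.177504, 1.18796)  len=0.3550
  (v6,v0,v7) [-+-] → (-0.3686, -0.177504, 0)–(-0.3686, -1.61498, 0)  len=1.4375
  (v6,v7,v2) [--+] → (-0.3686, -1.61498, 0.145034)–(-0.3686, -0.177504, 1.18796)  len=1.7760
  (v7,v0,v8) [-++] → (-0.3686, -1.61498, 0)–(-0.3686, -1.77529, 0)  len=0.1603
  (v7,v8,v2) [-++] → (-0.3686, -1.77529, 0)–(-0.3686, -1.61498, 0.145034)  len=0.2162

Chained into 1 loop(s):
  loop 1: 10 segments, perimeter = 7.8899
Total perimeter = 7.890

loops=1 perimeter=7.890


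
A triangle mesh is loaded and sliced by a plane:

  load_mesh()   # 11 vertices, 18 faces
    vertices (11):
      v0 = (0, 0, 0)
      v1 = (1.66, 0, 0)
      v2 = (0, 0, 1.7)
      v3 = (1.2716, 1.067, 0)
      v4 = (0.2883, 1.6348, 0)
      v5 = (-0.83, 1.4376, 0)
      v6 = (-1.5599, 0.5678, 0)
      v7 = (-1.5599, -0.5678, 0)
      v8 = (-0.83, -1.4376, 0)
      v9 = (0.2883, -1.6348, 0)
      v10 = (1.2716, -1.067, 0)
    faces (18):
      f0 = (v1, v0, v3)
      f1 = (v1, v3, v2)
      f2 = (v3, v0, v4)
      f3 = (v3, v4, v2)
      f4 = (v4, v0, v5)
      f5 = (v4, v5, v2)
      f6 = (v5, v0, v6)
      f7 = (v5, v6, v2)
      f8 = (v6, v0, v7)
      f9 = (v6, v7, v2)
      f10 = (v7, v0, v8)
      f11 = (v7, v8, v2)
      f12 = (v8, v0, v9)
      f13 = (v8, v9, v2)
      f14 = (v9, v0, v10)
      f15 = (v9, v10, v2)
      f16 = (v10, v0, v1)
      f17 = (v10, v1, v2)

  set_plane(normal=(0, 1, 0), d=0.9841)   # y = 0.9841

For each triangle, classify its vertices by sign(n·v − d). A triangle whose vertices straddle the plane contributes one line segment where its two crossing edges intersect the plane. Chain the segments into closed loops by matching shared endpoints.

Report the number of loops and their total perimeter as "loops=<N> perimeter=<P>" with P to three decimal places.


Straddling triangles (8 of 18):
  (v1,v0,v3) [--+] → (1.1728, 0.9841, 0)–(1.30178, 0.9841, 0)  len=0.1290
  (v1,v3,v2) [-+-] → (1.30178, 0.9841, 0)–(1.1728, 0.9841, 0.132081)  len=0.1846
  (v3,v0,v4) [+-+] → (1.1728, 0.9841, 0)–(0.173548, 0.9841, 0)  len=0.9993
  (v3,v4,v2) [++-] → (0.173548, 0.9841, 0.676652)–(1.1728, 0.9841, 0.132081)  len=1.1380
  (v4,v0,v5) [+-+] → (0.173548, 0.9841, 0)–(-0.568171, 0.9841, 0)  len=0.7417
  (v4,v5,v2) [++-] → (-0.568171, 0.9841, 0.536276)–(0.173548, 0.9841, 0.676652)  len=0.7549
  (v5,v0,v6) [+--] → (-0.568171, 0.9841, 0)–(-1.21056, 0.9841, 0)  len=0.6424
  (v5,v6,v2) [+--] → (-1.21056, 0.9841, 0)–(-0.568171, 0.9841, 0.536276)  len=0.8368

Chained into 1 loop(s):
  loop 1: 8 segments, perimeter = 5.4266
Total perimeter = 5.427

loops=1 perimeter=5.427


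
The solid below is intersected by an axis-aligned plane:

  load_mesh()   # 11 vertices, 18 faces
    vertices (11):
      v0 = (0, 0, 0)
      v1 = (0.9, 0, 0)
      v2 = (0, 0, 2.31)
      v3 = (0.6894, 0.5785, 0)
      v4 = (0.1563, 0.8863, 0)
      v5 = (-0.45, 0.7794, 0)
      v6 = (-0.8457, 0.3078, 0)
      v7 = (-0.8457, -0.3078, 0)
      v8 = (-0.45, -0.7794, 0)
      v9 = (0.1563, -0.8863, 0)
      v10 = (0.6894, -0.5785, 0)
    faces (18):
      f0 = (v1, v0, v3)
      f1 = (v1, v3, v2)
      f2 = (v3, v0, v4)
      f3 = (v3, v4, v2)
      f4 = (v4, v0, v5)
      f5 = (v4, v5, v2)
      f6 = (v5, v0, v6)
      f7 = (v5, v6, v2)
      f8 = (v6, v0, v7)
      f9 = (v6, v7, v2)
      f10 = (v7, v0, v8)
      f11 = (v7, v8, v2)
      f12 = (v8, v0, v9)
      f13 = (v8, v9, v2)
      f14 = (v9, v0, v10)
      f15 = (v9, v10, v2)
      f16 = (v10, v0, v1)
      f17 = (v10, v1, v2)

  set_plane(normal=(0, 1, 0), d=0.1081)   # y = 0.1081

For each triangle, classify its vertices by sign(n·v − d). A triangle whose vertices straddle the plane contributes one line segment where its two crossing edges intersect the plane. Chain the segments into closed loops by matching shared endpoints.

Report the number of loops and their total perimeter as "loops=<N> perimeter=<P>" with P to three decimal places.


Straddling triangles (10 of 18):
  (v1,v0,v3) [--+] → (0.128823, 0.1081, 0)–(0.860647, 0.1081, 0)  len=0.7318
  (v1,v3,v2) [-+-] → (0.860647, 0.1081, 0)–(0.128823, 0.1081, 1.87835)  len=2.0159
  (v3,v0,v4) [+-+] → (0.128823, 0.1081, 0)–(0.0190636, 0.1081, 0)  len=0.1098
  (v3,v4,v2) [++-] → (0.0190636, 0.1081, 2.02825)–(0.128823, 0.1081, 1.87835)  len=0.1858
  (v4,v0,v5) [+-+] → (0.0190636, 0.1081, 0)–(-0.0624134, 0.1081, 0)  len=0.0815
  (v4,v5,v2) [++-] → (-0.0624134, 0.1081, 1.98961)–(0.0190636, 0.1081, 2.02825)  len=0.0902
  (v5,v0,v6) [+-+] → (-0.0624134, 0.1081, 0)–(-0.297012, 0.1081, 0)  len=0.2346
  (v5,v6,v2) [++-] → (-0.297012, 0.1081, 1.49872)–(-0.0624134, 0.1081, 1.98961)  len=0.5441
  (v6,v0,v7) [+--] → (-0.297012, 0.1081, 0)–(-0.8457, 0.1081, 0)  len=0.5487
  (v6,v7,v2) [+--] → (-0.8457, 0.1081, 0)–(-0.297012, 0.1081, 1.49872)  len=1.5960

Chained into 1 loop(s):
  loop 1: 10 segments, perimeter = 6.1383
Total perimeter = 6.138

loops=1 perimeter=6.138


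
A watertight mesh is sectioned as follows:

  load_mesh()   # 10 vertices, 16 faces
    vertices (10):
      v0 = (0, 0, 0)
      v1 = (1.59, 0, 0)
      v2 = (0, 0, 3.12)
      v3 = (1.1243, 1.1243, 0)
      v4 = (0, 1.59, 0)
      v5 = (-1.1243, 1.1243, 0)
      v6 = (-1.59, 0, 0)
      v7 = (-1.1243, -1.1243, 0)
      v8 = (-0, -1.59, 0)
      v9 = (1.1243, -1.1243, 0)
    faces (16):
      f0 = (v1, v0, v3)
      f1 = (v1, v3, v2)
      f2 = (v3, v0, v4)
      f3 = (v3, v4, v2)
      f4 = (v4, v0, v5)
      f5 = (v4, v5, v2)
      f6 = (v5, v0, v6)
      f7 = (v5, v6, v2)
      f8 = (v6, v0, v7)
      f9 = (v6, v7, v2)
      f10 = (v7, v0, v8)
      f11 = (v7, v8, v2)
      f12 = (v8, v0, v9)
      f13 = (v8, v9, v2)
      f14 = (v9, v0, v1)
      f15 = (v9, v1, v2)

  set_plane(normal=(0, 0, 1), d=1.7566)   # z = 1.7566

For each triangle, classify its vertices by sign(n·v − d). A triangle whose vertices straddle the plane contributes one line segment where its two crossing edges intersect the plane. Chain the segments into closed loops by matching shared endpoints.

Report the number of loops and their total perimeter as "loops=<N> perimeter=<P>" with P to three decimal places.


loops=1 perimeter=4.254

Straddling triangles (8 of 16):
  (v1,v3,v2) [--+] → (0.491305, 0.491305, 1.7566)–(0.69481, 0, 1.7566)  len=0.5318
  (v3,v4,v2) [--+] → (0, 0.69481, 1.7566)–(0.491305, 0.491305, 1.7566)  len=0.5318
  (v4,v5,v2) [--+] → (-0.491305, 0.491305, 1.7566)–(0, 0.69481, 1.7566)  len=0.5318
  (v5,v6,v2) [--+] → (-0.69481, 0, 1.7566)–(-0.491305, 0.491305, 1.7566)  len=0.5318
  (v6,v7,v2) [--+] → (-0.491305, -0.491305, 1.7566)–(-0.69481, 0, 1.7566)  len=0.5318
  (v7,v8,v2) [--+] → (0, -0.69481, 1.7566)–(-0.491305, -0.491305, 1.7566)  len=0.5318
  (v8,v9,v2) [--+] → (0.491305, -0.491305, 1.7566)–(0, -0.69481, 1.7566)  len=0.5318
  (v9,v1,v2) [--+] → (0.69481, 0, 1.7566)–(0.491305, -0.491305, 1.7566)  len=0.5318

Chained into 1 loop(s):
  loop 1: 8 segments, perimeter = 4.2543
Total perimeter = 4.254


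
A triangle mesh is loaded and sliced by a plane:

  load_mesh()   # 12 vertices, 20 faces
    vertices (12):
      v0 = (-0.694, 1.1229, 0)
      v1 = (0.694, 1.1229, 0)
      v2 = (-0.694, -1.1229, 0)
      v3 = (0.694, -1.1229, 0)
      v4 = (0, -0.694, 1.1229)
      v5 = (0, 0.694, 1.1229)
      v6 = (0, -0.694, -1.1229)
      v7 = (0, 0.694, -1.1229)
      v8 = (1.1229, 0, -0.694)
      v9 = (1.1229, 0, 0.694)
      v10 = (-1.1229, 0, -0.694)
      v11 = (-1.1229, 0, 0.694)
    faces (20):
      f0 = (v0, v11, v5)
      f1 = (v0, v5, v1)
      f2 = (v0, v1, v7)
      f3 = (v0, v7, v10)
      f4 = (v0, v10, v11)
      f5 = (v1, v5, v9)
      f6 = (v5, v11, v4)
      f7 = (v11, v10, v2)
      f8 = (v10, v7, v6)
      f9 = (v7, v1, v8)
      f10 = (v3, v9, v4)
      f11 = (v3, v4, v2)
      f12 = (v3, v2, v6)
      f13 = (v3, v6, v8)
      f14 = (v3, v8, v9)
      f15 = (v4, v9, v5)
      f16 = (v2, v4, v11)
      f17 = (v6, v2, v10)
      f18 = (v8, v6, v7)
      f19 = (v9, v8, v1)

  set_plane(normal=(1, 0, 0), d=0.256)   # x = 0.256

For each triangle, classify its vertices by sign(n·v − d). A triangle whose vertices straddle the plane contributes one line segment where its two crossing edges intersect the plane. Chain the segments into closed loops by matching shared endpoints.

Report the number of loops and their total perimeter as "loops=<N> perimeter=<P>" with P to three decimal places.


loops=1 perimeter=6.968

Straddling triangles (10 of 20):
  (v0,v5,v1) [--+] → (0.256, 0.852211, 0.708689)–(0.256, 1.1229, 0)  len=0.7586
  (v0,v1,v7) [-+-] → (0.256, 1.1229, 0)–(0.256, 0.852211, -0.708689)  len=0.7586
  (v1,v5,v9) [+-+] → (0.256, 0.852211, 0.708689)–(0.256, 0.535781, 1.02512)  len=0.4475
  (v7,v1,v8) [-++] → (0.256, 0.852211, -0.708689)–(0.256, 0.535781, -1.02512)  len=0.4475
  (v3,v9,v4) [++-] → (0.256, -0.535781, 1.02512)–(0.256, -0.852211, 0.708689)  len=0.4475
  (v3,v4,v2) [+--] → (0.256, -0.852211, 0.708689)–(0.256, -1.1229, 0)  len=0.7586
  (v3,v2,v6) [+--] → (0.256, -1.1229, 0)–(0.256, -0.852211, -0.708689)  len=0.7586
  (v3,v6,v8) [+-+] → (0.256, -0.852211, -0.708689)–(0.256, -0.535781, -1.02512)  len=0.4475
  (v4,v9,v5) [-+-] → (0.256, -0.535781, 1.02512)–(0.256, 0.535781, 1.02512)  len=1.0716
  (v8,v6,v7) [+--] → (0.256, -0.535781, -1.02512)–(0.256, 0.535781, -1.02512)  len=1.0716

Chained into 1 loop(s):
  loop 1: 10 segments, perimeter = 6.9676
Total perimeter = 6.968


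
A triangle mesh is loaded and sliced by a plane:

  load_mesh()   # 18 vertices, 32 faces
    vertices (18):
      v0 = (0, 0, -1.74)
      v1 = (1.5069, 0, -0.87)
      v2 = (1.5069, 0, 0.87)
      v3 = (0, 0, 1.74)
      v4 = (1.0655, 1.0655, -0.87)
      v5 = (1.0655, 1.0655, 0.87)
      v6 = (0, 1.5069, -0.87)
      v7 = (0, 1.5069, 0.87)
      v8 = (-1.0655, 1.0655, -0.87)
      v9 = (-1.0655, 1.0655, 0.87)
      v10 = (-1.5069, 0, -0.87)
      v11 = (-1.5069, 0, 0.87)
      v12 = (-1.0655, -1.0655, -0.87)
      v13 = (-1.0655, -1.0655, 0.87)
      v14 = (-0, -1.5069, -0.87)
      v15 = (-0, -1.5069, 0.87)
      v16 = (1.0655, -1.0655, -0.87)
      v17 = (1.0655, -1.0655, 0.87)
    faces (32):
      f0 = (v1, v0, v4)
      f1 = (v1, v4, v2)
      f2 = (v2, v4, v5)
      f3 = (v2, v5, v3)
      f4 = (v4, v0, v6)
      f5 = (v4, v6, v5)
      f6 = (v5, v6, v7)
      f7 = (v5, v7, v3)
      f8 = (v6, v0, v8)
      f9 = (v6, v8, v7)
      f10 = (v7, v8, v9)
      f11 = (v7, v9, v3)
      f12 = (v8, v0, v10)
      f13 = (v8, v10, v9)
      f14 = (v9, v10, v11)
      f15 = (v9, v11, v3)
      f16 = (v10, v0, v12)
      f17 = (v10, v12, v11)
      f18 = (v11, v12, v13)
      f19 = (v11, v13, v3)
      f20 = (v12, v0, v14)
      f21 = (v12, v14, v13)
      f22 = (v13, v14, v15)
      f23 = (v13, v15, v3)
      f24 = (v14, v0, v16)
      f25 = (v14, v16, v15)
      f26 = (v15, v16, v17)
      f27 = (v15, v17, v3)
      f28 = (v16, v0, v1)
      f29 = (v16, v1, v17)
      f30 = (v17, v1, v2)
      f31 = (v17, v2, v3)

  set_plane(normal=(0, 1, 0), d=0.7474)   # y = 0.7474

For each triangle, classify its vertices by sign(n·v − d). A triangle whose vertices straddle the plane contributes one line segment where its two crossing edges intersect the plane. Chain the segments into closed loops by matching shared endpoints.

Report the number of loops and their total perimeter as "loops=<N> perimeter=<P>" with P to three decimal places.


Straddling triangles (12 of 32):
  (v1,v0,v4) [--+] → (0.7474, 0.7474, -1.12973)–(1.19728, 0.7474, -0.87)  len=0.5195
  (v1,v4,v2) [-+-] → (1.19728, 0.7474, -0.87)–(1.19728, 0.7474, -0.350531)  len=0.5195
  (v2,v4,v5) [-++] → (1.19728, 0.7474, -0.350531)–(1.19728, 0.7474, 0.87)  len=1.2205
  (v2,v5,v3) [-+-] → (1.19728, 0.7474, 0.87)–(0.7474, 0.7474, 1.12973)  len=0.5195
  (v4,v0,v6) [+-+] → (0.7474, 0.7474, -1.12973)–(0, 0.7474, -1.30849)  len=0.7685
  (v5,v7,v3) [++-] → (0, 0.7474, 1.30849)–(0.7474, 0.7474, 1.12973)  len=0.7685
  (v6,v0,v8) [+-+] → (0, 0.7474, -1.30849)–(-0.7474, 0.7474, -1.12973)  len=0.7685
  (v7,v9,v3) [++-] → (-0.7474, 0.7474, 1.12973)–(0, 0.7474, 1.30849)  len=0.7685
  (v8,v0,v10) [+--] → (-0.7474, 0.7474, -1.12973)–(-1.19728, 0.7474, -0.87)  len=0.5195
  (v8,v10,v9) [+-+] → (-1.19728, 0.7474, -0.87)–(-1.19728, 0.7474, 0.350531)  len=1.2205
  (v9,v10,v11) [+--] → (-1.19728, 0.7474, 0.350531)–(-1.19728, 0.7474, 0.87)  len=0.5195
  (v9,v11,v3) [+--] → (-1.19728, 0.7474, 0.87)–(-0.7474, 0.7474, 1.12973)  len=0.5195

Chained into 1 loop(s):
  loop 1: 12 segments, perimeter = 8.6318
Total perimeter = 8.632

loops=1 perimeter=8.632


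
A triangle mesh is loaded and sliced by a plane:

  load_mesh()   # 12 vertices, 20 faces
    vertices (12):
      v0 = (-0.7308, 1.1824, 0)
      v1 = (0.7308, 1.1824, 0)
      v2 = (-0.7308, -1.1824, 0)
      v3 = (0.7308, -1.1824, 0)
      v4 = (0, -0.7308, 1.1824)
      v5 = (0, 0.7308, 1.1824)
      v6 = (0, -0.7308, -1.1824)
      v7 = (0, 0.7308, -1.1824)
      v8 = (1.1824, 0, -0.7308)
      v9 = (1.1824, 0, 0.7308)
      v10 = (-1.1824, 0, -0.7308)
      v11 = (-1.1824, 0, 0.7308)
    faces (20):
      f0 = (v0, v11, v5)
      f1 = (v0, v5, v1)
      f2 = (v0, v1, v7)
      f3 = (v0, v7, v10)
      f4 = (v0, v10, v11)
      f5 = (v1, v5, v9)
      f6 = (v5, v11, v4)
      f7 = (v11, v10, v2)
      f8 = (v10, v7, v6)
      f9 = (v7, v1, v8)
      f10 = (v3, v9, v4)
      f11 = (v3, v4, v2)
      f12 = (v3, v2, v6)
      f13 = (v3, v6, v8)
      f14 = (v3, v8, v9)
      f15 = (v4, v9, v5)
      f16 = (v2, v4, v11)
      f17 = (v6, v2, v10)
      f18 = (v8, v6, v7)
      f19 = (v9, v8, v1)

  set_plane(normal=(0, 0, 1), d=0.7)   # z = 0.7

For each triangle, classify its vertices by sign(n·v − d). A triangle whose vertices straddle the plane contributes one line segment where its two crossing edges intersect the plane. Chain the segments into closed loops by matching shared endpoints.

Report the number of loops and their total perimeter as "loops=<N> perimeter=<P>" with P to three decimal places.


loops=1 perimeter=6.300

Straddling triangles (10 of 20):
  (v0,v11,v5) [-++] → (-1.16337, 0.049833, 0.7)–(-0.298155, 0.915045, 0.7)  len=1.2236
  (v0,v5,v1) [-+-] → (-0.298155, 0.915045, 0.7)–(0.298155, 0.915045, 0.7)  len=0.5963
  (v0,v10,v11) [--+] → (-1.1824, 0, 0.7)–(-1.16337, 0.049833, 0.7)  len=0.0533
  (v1,v5,v9) [-++] → (0.298155, 0.915045, 0.7)–(1.16337, 0.049833, 0.7)  len=1.2236
  (v11,v10,v2) [+--] → (-1.1824, 0, 0.7)–(-1.16337, -0.049833, 0.7)  len=0.0533
  (v3,v9,v4) [-++] → (1.16337, -0.049833, 0.7)–(0.298155, -0.915045, 0.7)  len=1.2236
  (v3,v4,v2) [-+-] → (0.298155, -0.915045, 0.7)–(-0.298155, -0.915045, 0.7)  len=0.5963
  (v3,v8,v9) [--+] → (1.1824, 0, 0.7)–(1.16337, -0.049833, 0.7)  len=0.0533
  (v2,v4,v11) [-++] → (-0.298155, -0.915045, 0.7)–(-1.16337, -0.049833, 0.7)  len=1.2236
  (v9,v8,v1) [+--] → (1.1824, 0, 0.7)–(1.16337, 0.049833, 0.7)  len=0.0533

Chained into 1 loop(s):
  loop 1: 10 segments, perimeter = 6.3004
Total perimeter = 6.300


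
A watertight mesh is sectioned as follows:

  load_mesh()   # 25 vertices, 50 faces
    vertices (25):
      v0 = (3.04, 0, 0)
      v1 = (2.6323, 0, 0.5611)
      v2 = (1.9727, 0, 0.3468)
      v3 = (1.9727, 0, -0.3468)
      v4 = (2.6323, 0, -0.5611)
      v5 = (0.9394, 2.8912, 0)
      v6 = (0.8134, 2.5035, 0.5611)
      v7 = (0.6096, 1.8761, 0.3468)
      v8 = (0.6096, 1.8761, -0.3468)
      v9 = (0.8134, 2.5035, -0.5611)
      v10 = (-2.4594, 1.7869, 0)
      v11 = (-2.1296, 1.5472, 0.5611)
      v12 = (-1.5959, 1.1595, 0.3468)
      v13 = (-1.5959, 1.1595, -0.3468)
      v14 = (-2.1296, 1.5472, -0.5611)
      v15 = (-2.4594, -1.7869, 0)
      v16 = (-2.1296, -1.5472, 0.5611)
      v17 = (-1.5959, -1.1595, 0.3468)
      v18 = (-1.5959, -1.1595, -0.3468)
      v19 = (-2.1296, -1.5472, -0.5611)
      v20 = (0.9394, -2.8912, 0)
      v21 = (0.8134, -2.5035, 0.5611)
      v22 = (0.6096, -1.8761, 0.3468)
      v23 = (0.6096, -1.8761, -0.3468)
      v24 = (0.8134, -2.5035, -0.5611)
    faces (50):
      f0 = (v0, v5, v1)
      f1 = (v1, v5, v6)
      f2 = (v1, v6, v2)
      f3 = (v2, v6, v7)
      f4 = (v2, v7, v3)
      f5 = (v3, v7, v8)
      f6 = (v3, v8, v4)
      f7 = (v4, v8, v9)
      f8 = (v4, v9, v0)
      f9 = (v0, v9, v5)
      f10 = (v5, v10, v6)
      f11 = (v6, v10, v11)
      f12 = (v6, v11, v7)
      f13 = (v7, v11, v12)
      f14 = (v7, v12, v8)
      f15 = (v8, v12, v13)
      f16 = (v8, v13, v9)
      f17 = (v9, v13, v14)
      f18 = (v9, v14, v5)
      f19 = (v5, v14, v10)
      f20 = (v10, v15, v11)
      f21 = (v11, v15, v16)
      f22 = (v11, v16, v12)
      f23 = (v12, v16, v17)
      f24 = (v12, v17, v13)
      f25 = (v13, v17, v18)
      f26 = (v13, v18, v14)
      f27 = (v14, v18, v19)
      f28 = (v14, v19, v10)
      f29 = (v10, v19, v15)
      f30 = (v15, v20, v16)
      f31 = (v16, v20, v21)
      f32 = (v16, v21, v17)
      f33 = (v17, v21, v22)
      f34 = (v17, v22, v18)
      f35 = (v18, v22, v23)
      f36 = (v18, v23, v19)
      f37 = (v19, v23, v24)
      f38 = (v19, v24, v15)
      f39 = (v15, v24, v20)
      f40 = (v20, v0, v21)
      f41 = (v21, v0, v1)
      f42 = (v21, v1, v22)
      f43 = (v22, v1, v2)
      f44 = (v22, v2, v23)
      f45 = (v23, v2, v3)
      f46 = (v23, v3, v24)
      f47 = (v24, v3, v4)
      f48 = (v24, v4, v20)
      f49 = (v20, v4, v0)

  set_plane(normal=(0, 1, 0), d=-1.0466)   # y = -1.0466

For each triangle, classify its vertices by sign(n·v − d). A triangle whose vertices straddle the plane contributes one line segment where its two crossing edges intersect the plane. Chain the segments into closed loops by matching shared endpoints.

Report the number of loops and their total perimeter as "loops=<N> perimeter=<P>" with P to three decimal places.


loops=2 perimeter=6.613

Straddling triangles (20 of 50):
  (v10,v15,v11) [+-+] → (-2.4594, -1.0466, 0)–(-2.38617, -1.0466, 0.124586)  len=0.1445
  (v11,v15,v16) [+--] → (-2.38617, -1.0466, 0.124586)–(-2.1296, -1.0466, 0.5611)  len=0.5063
  (v11,v16,v12) [+-+] → (-2.1296, -1.0466, 0.5611)–(-2.03089, -1.0466, 0.521466)  len=0.1064
  (v12,v16,v17) [+--] → (-2.03089, -1.0466, 0.521466)–(-1.5959, -1.0466, 0.3468)  len=0.4688
  (v12,v17,v13) [+-+] → (-1.5959, -1.0466, 0.3468)–(-1.5959, -1.0466, 0.313032)  len=0.0338
  (v13,v17,v18) [+--] → (-1.5959, -1.0466, 0.313032)–(-1.5959, -1.0466, -0.3468)  len=0.6598
  (v13,v18,v14) [+-+] → (-1.5959, -1.0466, -0.3468)–(-1.61816, -1.0466, -0.355739)  len=0.0240
  (v14,v18,v19) [+--] → (-1.61816, -1.0466, -0.355739)–(-2.1296, -1.0466, -0.5611)  len=0.5511
  (v14,v19,v10) [+-+] → (-2.1296, -1.0466, -0.5611)–(-2.17912, -1.0466, -0.476853)  len=0.0977
  (v10,v19,v15) [+--] → (-2.17912, -1.0466, -0.476853)–(-2.4594, -1.0466, 0)  len=0.5531
  (v20,v0,v21) [-+-] → (2.27959, -1.0466, 0)–(2.10916, -1.0466, 0.234571)  len=0.2900
  (v21,v0,v1) [-++] → (2.10916, -1.0466, 0.234571)–(1.8719, -1.0466, 0.5611)  len=0.4036
  (v21,v1,v22) [-+-] → (1.8719, -1.0466, 0.5611)–(1.50392, -1.0466, 0.441551)  len=0.3869
  (v22,v1,v2) [-++] → (1.50392, -1.0466, 0.441551)–(1.21228, -1.0466, 0.3468)  len=0.3066
  (v22,v2,v23) [-+-] → (1.21228, -1.0466, 0.3468)–(1.21228, -1.0466, -0.0401313)  len=0.3869
  (v23,v2,v3) [-++] → (1.21228, -1.0466, -0.0401313)–(1.21228, -1.0466, -0.3468)  len=0.3067
  (v23,v3,v24) [-+-] → (1.21228, -1.0466, -0.3468)–(1.48805, -1.0466, -0.436389)  len=0.2900
  (v24,v3,v4) [-++] → (1.48805, -1.0466, -0.436389)–(1.8719, -1.0466, -0.5611)  len=0.4036
  (v24,v4,v20) [-+-] → (1.8719, -1.0466, -0.5611)–(2.01948, -1.0466, -0.357985)  len=0.2511
  (v20,v4,v0) [-++] → (2.01948, -1.0466, -0.357985)–(2.27959, -1.0466, 0)  len=0.4425

Chained into 2 loop(s):
  loop 1: 10 segments, perimeter = 3.1455
  loop 2: 10 segments, perimeter = 3.4679
Total perimeter = 6.613


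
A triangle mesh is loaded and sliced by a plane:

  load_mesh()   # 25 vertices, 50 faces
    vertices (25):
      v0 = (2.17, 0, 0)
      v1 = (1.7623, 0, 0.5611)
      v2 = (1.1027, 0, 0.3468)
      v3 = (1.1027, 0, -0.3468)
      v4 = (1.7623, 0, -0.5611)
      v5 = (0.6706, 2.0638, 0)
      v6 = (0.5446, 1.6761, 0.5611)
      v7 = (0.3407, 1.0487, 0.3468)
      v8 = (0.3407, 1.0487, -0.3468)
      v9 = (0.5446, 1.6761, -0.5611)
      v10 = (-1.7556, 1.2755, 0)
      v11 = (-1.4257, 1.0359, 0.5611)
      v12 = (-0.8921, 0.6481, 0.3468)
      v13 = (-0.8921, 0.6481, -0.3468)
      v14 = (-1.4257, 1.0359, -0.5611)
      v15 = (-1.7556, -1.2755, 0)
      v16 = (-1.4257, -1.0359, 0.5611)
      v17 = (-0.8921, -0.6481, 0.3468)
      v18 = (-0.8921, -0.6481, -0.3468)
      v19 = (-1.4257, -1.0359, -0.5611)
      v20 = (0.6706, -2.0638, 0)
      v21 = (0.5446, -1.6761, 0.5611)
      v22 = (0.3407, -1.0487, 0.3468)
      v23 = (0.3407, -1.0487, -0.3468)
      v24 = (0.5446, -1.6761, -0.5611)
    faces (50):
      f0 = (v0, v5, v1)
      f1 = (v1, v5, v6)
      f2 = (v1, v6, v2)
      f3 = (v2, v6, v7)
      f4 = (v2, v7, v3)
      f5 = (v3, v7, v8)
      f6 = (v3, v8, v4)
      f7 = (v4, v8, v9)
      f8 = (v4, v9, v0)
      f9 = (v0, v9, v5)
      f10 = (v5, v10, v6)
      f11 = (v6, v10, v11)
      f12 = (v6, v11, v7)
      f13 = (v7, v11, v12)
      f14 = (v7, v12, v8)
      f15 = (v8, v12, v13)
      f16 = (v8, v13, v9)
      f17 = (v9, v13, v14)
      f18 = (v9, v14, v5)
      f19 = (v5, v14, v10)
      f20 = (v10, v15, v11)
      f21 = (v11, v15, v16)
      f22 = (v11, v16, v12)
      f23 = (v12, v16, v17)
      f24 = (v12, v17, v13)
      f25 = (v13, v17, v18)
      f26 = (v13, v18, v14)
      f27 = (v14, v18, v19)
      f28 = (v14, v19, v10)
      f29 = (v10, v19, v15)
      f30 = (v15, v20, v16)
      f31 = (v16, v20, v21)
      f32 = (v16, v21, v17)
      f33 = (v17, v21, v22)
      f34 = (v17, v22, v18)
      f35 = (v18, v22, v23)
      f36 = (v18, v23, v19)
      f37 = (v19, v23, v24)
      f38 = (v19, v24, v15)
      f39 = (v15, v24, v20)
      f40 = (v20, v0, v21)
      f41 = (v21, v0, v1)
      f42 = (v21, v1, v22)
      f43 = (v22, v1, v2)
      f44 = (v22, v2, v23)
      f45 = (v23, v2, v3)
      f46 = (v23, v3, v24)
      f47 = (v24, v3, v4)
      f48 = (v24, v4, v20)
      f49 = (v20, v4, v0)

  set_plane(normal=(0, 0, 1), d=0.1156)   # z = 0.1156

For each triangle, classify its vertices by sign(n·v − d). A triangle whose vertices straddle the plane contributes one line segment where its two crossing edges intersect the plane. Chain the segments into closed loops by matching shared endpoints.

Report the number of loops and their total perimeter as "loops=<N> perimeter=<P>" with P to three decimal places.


loops=2 perimeter=18.743

Straddling triangles (20 of 50):
  (v0,v5,v1) [--+] → (0.895516, 1.63861, 0.1156)–(2.086, 0, 0.1156)  len=2.0254
  (v1,v5,v6) [+-+] → (0.895516, 1.63861, 0.1156)–(0.644641, 1.98392, 0.1156)  len=0.4268
  (v2,v7,v3) [++-] → (0.5947, 0.699133, 0.1156)–(1.1027, 0, 0.1156)  len=0.8642
  (v3,v7,v8) [-+-] → (0.5947, 0.699133, 0.1156)–(0.3407, 1.0487, 0.1156)  len=0.4321
  (v5,v10,v6) [--+] → (-1.2817, 1.35803, 0.1156)–(0.644641, 1.98392, 0.1156)  len=2.0255
  (v6,v10,v11) [+-+] → (-1.2817, 1.35803, 0.1156)–(-1.68763, 1.22614, 0.1156)  len=0.4268
  (v7,v12,v8) [++-] → (-0.481167, 0.781633, 0.1156)–(0.3407, 1.0487, 0.1156)  len=0.8642
  (v8,v12,v13) [-+-] → (-0.481167, 0.781633, 0.1156)–(-0.8921, 0.6481, 0.1156)  len=0.4321
  (v10,v15,v11) [--+] → (-1.68763, -0.799296, 0.1156)–(-1.68763, 1.22614, 0.1156)  len=2.0254
  (v11,v15,v16) [+-+] → (-1.68763, -0.799296, 0.1156)–(-1.68763, -1.22614, 0.1156)  len=0.4268
  (v12,v17,v13) [++-] → (-0.8921, -0.216033, 0.1156)–(-0.8921, 0.6481, 0.1156)  len=0.8641
  (v13,v17,v18) [-+-] → (-0.8921, -0.216033, 0.1156)–(-0.8921, -0.6481, 0.1156)  len=0.4321
  (v15,v20,v16) [--+] → (0.238712, -1.85203, 0.1156)–(-1.68763, -1.22614, 0.1156)  len=2.0255
  (v16,v20,v21) [+-+] → (0.238712, -1.85203, 0.1156)–(0.644641, -1.98392, 0.1156)  len=0.4268
  (v17,v22,v18) [++-] → (-0.0702333, -0.915167, 0.1156)–(-0.8921, -0.6481, 0.1156)  len=0.8642
  (v18,v22,v23) [-+-] → (-0.0702333, -0.915167, 0.1156)–(0.3407, -1.0487, 0.1156)  len=0.4321
  (v20,v0,v21) [--+] → (1.83513, -0.345317, 0.1156)–(0.644641, -1.98392, 0.1156)  len=2.0254
  (v21,v0,v1) [+-+] → (1.83513, -0.345317, 0.1156)–(2.086, 0, 0.1156)  len=0.4268
  (v22,v2,v23) [++-] → (0.8487, -0.349567, 0.1156)–(0.3407, -1.0487, 0.1156)  len=0.8642
  (v23,v2,v3) [-+-] → (0.8487, -0.349567, 0.1156)–(1.1027, 0, 0.1156)  len=0.4321

Chained into 2 loop(s):
  loop 1: 10 segments, perimeter = 12.2613
  loop 2: 10 segments, perimeter = 6.4813
Total perimeter = 18.743


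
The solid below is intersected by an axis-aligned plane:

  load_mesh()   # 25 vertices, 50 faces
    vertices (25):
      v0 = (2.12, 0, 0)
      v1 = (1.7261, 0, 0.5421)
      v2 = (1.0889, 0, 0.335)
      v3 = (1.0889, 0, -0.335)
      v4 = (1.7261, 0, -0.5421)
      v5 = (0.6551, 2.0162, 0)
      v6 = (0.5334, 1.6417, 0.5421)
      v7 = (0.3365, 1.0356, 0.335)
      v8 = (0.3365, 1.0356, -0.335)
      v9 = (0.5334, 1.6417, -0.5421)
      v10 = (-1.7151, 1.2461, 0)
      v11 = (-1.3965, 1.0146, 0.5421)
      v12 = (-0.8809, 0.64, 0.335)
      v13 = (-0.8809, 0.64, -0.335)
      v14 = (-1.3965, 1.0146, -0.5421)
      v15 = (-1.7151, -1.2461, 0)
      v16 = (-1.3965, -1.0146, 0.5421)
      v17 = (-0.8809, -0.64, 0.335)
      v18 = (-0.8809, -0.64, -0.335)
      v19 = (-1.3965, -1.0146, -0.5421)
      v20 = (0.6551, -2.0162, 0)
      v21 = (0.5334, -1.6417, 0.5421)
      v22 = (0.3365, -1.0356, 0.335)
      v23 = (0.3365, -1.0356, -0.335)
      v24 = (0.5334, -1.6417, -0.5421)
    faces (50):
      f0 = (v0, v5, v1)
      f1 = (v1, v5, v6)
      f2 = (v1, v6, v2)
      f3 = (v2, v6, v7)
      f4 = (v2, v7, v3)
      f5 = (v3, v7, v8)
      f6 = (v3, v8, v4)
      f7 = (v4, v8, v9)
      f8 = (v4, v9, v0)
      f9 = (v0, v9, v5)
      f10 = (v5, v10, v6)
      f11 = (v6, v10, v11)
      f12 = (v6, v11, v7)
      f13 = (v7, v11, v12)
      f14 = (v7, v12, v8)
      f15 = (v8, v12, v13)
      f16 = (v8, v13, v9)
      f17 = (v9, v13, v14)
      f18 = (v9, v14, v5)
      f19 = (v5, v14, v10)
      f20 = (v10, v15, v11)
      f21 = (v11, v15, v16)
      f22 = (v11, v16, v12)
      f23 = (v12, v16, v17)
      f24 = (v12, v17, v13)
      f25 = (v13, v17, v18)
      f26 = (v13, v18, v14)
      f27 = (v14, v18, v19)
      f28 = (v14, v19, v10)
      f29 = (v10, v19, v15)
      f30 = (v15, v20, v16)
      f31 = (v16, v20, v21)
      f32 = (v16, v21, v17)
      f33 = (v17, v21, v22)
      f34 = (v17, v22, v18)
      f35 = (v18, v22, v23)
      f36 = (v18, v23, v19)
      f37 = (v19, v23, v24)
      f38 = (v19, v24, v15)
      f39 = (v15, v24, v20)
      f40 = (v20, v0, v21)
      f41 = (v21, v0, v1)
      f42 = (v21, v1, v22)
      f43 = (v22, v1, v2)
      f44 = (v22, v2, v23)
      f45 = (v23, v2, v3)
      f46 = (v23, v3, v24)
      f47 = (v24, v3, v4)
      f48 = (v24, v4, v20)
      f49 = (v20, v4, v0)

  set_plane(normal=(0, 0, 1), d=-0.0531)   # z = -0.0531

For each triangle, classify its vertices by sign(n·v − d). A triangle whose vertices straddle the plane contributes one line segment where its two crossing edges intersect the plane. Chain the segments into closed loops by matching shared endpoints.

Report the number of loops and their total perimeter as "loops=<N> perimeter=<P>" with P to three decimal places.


Straddling triangles (20 of 50):
  (v2,v7,v3) [++-] → (0.772331, 0.435725, -0.0531)–(1.0889, 0, -0.0531)  len=0.5386
  (v3,v7,v8) [-+-] → (0.772331, 0.435725, -0.0531)–(0.3365, 1.0356, -0.0531)  len=0.7415
  (v4,v9,v0) [--+] → (1.96459, 0.160808, -0.0531)–(2.08142, 0, -0.0531)  len=0.1988
  (v0,v9,v5) [+-+] → (1.96459, 0.160808, -0.0531)–(0.643179, 1.97952, -0.0531)  len=2.2481
  (v7,v12,v8) [++-] → (-0.175717, 0.869153, -0.0531)–(0.3365, 1.0356, -0.0531)  len=0.5386
  (v8,v12,v13) [-+-] → (-0.175717, 0.869153, -0.0531)–(-0.8809, 0.64, -0.0531)  len=0.7415
  (v9,v14,v5) [--+] → (0.454141, 1.91809, -0.0531)–(0.643179, 1.97952, -0.0531)  len=0.1988
  (v5,v14,v10) [+-+] → (0.454141, 1.91809, -0.0531)–(-1.68389, 1.22342, -0.0531)  len=2.2481
  (v12,v17,v13) [++-] → (-0.8809, 0.101445, -0.0531)–(-0.8809, 0.64, -0.0531)  len=0.5386
  (v13,v17,v18) [-+-] → (-0.8809, 0.101445, -0.0531)–(-0.8809, -0.64, -0.0531)  len=0.7414
  (v14,v19,v10) [--+] → (-1.68389, 1.02466, -0.0531)–(-1.68389, 1.22342, -0.0531)  len=0.1988
  (v10,v19,v15) [+-+] → (-1.68389, 1.02466, -0.0531)–(-1.68389, -1.22342, -0.0531)  len=2.2481
  (v17,v22,v18) [++-] → (-0.368683, -0.806447, -0.0531)–(-0.8809, -0.64, -0.0531)  len=0.5386
  (v18,v22,v23) [-+-] → (-0.368683, -0.806447, -0.0531)–(0.3365, -1.0356, -0.0531)  len=0.7415
  (v19,v24,v15) [--+] → (-1.49485, -1.28485, -0.0531)–(-1.68389, -1.22342, -0.0531)  len=0.1988
  (v15,v24,v20) [+-+] → (-1.49485, -1.28485, -0.0531)–(0.643179, -1.97952, -0.0531)  len=2.2481
  (v22,v2,v23) [++-] → (0.653069, -0.599875, -0.0531)–(0.3365, -1.0356, -0.0531)  len=0.5386
  (v23,v2,v3) [-+-] → (0.653069, -0.599875, -0.0531)–(1.0889, 0, -0.0531)  len=0.7415
  (v24,v4,v20) [--+] → (0.760007, -1.81871, -0.0531)–(0.643179, -1.97952, -0.0531)  len=0.1988
  (v20,v4,v0) [+-+] → (0.760007, -1.81871, -0.0531)–(2.08142, 0, -0.0531)  len=2.2481

Chained into 2 loop(s):
  loop 1: 10 segments, perimeter = 6.4003
  loop 2: 10 segments, perimeter = 12.2342
Total perimeter = 18.634

loops=2 perimeter=18.634


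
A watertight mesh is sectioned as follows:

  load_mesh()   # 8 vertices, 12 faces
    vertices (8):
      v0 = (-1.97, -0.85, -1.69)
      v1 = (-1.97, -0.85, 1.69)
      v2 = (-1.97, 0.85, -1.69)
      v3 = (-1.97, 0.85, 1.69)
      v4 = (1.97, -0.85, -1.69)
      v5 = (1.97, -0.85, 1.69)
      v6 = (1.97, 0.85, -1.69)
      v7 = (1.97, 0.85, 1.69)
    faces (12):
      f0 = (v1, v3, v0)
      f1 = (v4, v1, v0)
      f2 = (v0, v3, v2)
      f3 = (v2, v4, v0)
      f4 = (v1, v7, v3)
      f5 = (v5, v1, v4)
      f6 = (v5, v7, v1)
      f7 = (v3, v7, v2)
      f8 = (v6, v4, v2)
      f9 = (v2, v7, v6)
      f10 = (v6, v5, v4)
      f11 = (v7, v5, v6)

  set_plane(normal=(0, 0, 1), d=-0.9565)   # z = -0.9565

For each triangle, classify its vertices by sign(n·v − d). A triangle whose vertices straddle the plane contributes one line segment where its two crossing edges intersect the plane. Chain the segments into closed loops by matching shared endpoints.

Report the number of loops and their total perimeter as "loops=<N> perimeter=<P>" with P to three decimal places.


loops=1 perimeter=11.280

Straddling triangles (8 of 12):
  (v1,v3,v0) [++-] → (-1.97, -0.48108, -0.9565)–(-1.97, -0.85, -0.9565)  len=0.3689
  (v4,v1,v0) [-+-] → (1.11497, -0.85, -0.9565)–(-1.97, -0.85, -0.9565)  len=3.0850
  (v0,v3,v2) [-+-] → (-1.97, -0.48108, -0.9565)–(-1.97, 0.85, -0.9565)  len=1.3311
  (v5,v1,v4) [++-] → (1.11497, -0.85, -0.9565)–(1.97, -0.85, -0.9565)  len=0.8550
  (v3,v7,v2) [++-] → (-1.11497, 0.85, -0.9565)–(-1.97, 0.85, -0.9565)  len=0.8550
  (v2,v7,v6) [-+-] → (-1.11497, 0.85, -0.9565)–(1.97, 0.85, -0.9565)  len=3.0850
  (v6,v5,v4) [-+-] → (1.97, 0.48108, -0.9565)–(1.97, -0.85, -0.9565)  len=1.3311
  (v7,v5,v6) [++-] → (1.97, 0.48108, -0.9565)–(1.97, 0.85, -0.9565)  len=0.3689

Chained into 1 loop(s):
  loop 1: 8 segments, perimeter = 11.2800
Total perimeter = 11.280


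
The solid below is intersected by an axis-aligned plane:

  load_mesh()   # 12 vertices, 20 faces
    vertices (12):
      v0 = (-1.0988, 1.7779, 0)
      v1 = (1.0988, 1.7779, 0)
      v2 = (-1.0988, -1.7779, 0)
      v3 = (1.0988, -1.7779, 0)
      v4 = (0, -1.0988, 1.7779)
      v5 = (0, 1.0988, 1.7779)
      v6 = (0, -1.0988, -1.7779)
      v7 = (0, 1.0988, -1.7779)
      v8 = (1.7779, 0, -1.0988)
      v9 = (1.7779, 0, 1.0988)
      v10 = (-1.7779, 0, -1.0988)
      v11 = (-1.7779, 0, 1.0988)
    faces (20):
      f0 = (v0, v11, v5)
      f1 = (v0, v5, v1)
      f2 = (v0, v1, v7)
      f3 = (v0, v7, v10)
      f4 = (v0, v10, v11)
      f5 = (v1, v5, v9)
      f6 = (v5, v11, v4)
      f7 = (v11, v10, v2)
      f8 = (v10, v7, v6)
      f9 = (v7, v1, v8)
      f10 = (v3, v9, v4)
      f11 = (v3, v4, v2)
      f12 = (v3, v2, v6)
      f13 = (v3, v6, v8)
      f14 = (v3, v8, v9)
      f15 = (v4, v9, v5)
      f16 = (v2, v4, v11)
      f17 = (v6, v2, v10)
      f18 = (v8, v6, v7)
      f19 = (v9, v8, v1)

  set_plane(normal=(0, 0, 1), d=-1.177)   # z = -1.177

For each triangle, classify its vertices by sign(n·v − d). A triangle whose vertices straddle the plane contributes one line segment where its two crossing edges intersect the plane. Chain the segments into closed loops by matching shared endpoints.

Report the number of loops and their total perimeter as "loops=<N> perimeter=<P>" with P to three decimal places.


Straddling triangles (8 of 20):
  (v0,v1,v7) [++-] → (0.371376, 1.32832, -1.177)–(-0.371376, 1.32832, -1.177)  len=0.7428
  (v0,v7,v10) [+-+] → (-0.371376, 1.32832, -1.177)–(-1.57317, 0.126529, -1.177)  len=1.6996
  (v10,v7,v6) [+--] → (-1.57317, 0.126529, -1.177)–(-1.57317, -0.126529, -1.177)  len=0.2531
  (v7,v1,v8) [-++] → (0.371376, 1.32832, -1.177)–(1.57317, 0.126529, -1.177)  len=1.6996
  (v3,v2,v6) [++-] → (-0.371376, -1.32832, -1.177)–(0.371376, -1.32832, -1.177)  len=0.7428
  (v3,v6,v8) [+-+] → (0.371376, -1.32832, -1.177)–(1.57317, -0.126529, -1.177)  len=1.6996
  (v6,v2,v10) [-++] → (-0.371376, -1.32832, -1.177)–(-1.57317, -0.126529, -1.177)  len=1.6996
  (v8,v6,v7) [+--] → (1.57317, -0.126529, -1.177)–(1.57317, 0.126529, -1.177)  len=0.2531

Chained into 1 loop(s):
  loop 1: 8 segments, perimeter = 8.7900
Total perimeter = 8.790

loops=1 perimeter=8.790


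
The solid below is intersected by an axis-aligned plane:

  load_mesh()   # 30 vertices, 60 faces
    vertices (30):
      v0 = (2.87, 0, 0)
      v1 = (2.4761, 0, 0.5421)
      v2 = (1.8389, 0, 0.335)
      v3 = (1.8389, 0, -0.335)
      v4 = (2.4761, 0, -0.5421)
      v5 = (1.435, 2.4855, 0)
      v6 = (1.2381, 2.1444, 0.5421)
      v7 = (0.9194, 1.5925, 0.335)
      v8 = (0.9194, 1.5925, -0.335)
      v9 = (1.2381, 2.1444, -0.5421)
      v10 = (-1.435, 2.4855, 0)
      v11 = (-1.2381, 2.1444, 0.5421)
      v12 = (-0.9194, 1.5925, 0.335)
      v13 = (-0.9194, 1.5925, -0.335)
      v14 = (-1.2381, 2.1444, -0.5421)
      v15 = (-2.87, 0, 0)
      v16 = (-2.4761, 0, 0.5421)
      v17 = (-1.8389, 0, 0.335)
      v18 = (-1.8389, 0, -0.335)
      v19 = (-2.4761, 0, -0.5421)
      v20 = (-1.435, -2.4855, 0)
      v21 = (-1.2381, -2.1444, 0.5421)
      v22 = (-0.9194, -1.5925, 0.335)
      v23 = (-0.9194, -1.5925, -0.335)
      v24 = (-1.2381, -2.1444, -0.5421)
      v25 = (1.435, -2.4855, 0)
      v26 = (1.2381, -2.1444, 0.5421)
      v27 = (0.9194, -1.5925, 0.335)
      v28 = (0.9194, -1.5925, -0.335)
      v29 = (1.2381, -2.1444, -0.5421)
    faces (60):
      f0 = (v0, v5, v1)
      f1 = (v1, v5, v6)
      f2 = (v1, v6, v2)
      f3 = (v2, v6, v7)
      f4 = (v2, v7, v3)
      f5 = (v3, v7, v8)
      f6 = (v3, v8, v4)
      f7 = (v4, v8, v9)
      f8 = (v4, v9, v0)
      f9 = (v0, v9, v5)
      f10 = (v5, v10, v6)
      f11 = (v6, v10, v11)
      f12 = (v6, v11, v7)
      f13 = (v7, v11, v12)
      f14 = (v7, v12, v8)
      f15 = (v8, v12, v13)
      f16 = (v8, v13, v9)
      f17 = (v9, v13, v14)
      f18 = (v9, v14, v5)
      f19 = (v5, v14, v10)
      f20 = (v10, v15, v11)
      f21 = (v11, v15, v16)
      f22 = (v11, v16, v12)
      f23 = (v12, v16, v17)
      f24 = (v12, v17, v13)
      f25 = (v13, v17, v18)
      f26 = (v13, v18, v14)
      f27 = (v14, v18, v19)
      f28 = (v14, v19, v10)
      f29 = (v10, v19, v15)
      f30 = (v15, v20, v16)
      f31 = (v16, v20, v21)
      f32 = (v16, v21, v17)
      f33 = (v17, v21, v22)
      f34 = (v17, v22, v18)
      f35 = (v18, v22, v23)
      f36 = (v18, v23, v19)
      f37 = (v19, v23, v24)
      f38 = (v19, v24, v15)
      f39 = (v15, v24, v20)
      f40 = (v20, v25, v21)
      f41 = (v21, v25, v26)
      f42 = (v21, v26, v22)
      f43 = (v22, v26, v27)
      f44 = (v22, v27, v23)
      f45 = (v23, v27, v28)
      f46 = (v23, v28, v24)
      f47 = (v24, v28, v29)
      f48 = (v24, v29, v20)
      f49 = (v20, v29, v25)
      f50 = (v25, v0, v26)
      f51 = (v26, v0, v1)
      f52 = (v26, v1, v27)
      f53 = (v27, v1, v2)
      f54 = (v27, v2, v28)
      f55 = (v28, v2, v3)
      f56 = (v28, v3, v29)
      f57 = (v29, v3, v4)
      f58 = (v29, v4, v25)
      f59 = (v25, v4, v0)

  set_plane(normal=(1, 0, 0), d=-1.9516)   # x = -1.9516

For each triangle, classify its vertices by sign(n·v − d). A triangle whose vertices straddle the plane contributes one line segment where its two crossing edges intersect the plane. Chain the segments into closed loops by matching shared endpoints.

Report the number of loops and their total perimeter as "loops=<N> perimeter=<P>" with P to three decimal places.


Straddling triangles (14 of 60):
  (v10,v15,v11) [+-+] → (-1.9516, 1.59072, 0)–(-1.9516, 1.20682, 0.305083)  len=0.4904
  (v11,v15,v16) [+--] → (-1.9516, 1.20682, 0.305083)–(-1.9516, 0.908512, 0.5421)  len=0.3810
  (v11,v16,v12) [+-+] → (-1.9516, 0.908512, 0.5421)–(-1.9516, 0.536562, 0.472322)  len=0.3784
  (v12,v16,v17) [+-+] → (-1.9516, 0.536562, 0.472322)–(-1.9516, 0, 0.371629)  len=0.5459
  (v14,v18,v19) [++-] → (-1.9516, 0, -0.371629)–(-1.9516, 0.908512, -0.5421)  len=0.9244
  (v14,v19,v10) [+-+] → (-1.9516, 0.908512, -0.5421)–(-1.9516, 1.25218, -0.268993)  len=0.4390
  (v10,v19,v15) [+--] → (-1.9516, 1.25218, -0.268993)–(-1.9516, 1.59072, 0)  len=0.4324
  (v15,v20,v16) [-+-] → (-1.9516, -1.59072, 0)–(-1.9516, -1.25218, 0.268993)  len=0.4324
  (v16,v20,v21) [-++] → (-1.9516, -1.25218, 0.268993)–(-1.9516, -0.908512, 0.5421)  len=0.4390
  (v16,v21,v17) [-++] → (-1.9516, -0.908512, 0.5421)–(-1.9516, 0, 0.371629)  len=0.9244
  (v18,v23,v19) [++-] → (-1.9516, -0.536562, -0.472322)–(-1.9516, 0, -0.371629)  len=0.5459
  (v19,v23,v24) [-++] → (-1.9516, -0.536562, -0.472322)–(-1.9516, -0.908512, -0.5421)  len=0.3784
  (v19,v24,v15) [-+-] → (-1.9516, -0.908512, -0.5421)–(-1.9516, -1.20682, -0.305083)  len=0.3810
  (v15,v24,v20) [-++] → (-1.9516, -1.20682, -0.305083)–(-1.9516, -1.59072, 0)  len=0.4904

Chained into 1 loop(s):
  loop 1: 14 segments, perimeter = 7.1829
Total perimeter = 7.183

loops=1 perimeter=7.183


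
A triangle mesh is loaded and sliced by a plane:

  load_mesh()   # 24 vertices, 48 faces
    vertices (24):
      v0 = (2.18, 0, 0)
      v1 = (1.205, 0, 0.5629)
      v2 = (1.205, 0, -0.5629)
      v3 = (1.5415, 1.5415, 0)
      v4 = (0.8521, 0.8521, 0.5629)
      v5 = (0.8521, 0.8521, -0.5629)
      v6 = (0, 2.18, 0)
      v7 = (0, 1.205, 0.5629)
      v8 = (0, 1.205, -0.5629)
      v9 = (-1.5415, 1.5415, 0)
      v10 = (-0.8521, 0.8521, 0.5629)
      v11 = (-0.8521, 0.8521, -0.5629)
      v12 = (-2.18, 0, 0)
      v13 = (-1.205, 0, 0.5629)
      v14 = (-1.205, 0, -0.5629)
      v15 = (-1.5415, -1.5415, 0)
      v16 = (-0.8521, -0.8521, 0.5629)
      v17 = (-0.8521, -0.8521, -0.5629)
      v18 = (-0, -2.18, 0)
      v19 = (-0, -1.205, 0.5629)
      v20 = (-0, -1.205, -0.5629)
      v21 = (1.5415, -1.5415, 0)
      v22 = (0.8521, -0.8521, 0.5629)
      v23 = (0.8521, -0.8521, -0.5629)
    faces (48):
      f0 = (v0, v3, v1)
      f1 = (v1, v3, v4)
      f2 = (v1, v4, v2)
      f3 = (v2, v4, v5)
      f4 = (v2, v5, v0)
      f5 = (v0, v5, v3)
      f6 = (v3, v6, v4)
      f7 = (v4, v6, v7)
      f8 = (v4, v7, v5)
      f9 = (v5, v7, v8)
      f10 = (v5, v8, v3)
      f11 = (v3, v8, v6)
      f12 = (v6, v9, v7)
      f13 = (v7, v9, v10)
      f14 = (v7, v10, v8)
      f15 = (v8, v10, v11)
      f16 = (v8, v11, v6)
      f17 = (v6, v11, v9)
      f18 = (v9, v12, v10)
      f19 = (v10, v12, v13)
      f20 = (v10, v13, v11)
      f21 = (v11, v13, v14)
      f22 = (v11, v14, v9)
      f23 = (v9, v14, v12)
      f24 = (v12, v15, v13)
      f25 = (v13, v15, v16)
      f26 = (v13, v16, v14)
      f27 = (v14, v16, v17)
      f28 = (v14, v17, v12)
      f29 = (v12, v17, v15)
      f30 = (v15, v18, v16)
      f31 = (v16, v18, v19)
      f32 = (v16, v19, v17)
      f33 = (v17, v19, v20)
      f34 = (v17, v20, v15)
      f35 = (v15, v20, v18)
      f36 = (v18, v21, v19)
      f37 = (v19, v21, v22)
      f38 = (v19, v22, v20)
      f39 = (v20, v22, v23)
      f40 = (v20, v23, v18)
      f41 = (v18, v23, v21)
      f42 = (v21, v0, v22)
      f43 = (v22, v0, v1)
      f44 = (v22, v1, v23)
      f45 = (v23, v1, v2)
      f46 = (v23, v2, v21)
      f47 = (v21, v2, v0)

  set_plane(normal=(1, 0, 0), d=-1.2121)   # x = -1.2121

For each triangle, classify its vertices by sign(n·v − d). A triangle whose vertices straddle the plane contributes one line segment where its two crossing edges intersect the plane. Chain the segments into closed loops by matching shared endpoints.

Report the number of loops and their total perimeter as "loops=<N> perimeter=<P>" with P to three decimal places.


Straddling triangles (14 of 48):
  (v6,v9,v7) [+-+] → (-1.2121, 1.67794, 0)–(-1.2121, 1.46959, 0.120285)  len=0.2406
  (v7,v9,v10) [+-+] → (-1.2121, 1.46959, 0.120285)–(-1.2121, 1.2121, 0.268957)  len=0.2973
  (v6,v11,v9) [++-] → (-1.2121, 1.2121, -0.268957)–(-1.2121, 1.67794, 0)  len=0.5379
  (v9,v12,v10) [--+] → (-1.2121, 0.621092, 0.410295)–(-1.2121, 1.2121, 0.268957)  len=0.6077
  (v10,v12,v13) [+-+] → (-1.2121, 0.621092, 0.410295)–(-1.2121, 0, 0.558801)  len=0.6386
  (v11,v14,v9) [++-] → (-1.2121, 0.032525, -0.551023)–(-1.2121, 1.2121, -0.268957)  len=1.2128
  (v9,v14,v12) [-+-] → (-1.2121, 0.032525, -0.551023)–(-1.2121, 0, -0.558801)  len=0.0334
  (v12,v15,v13) [--+] → (-1.2121, -0.032525, 0.551023)–(-1.2121, 0, 0.558801)  len=0.0334
  (v13,v15,v16) [+-+] → (-1.2121, -0.032525, 0.551023)–(-1.2121, -1.2121, 0.268957)  len=1.2128
  (v14,v17,v12) [++-] → (-1.2121, -0.621092, -0.410295)–(-1.2121, 0, -0.558801)  len=0.6386
  (v12,v17,v15) [-+-] → (-1.2121, -0.621092, -0.410295)–(-1.2121, -1.2121, -0.268957)  len=0.6077
  (v15,v18,v16) [-++] → (-1.2121, -1.67794, 0)–(-1.2121, -1.2121, 0.268957)  len=0.5379
  (v17,v20,v15) [++-] → (-1.2121, -1.46959, -0.120285)–(-1.2121, -1.2121, -0.268957)  len=0.2973
  (v15,v20,v18) [-++] → (-1.2121, -1.46959, -0.120285)–(-1.2121, -1.67794, 0)  len=0.2406

Chained into 1 loop(s):
  loop 1: 14 segments, perimeter = 7.1367
Total perimeter = 7.137

loops=1 perimeter=7.137
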